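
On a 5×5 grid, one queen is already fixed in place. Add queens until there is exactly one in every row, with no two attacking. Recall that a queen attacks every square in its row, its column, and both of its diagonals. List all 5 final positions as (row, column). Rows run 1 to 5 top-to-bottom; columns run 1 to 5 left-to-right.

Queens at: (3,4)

(1,5) (2,2) (3,4) (4,1) (5,3)

Row 1: attacked by (3,4)→{2,4}. Safe: 1, 3, 5. Place at column 5.
Row 2: attacked by (1,5)→{4,5}; (3,4)→{3,4,5}. Safe: 1, 2. Place at column 2.
Row 4: attacked by (1,5)→{2,5}; (2,2)→{2,4}; (3,4)→{3,4,5}. Safe: 1. Place at column 1.
Row 5: attacked by (1,5)→{1,5}; (2,2)→{2,5}; (3,4)→{2,4}; (4,1)→{1,2}. Safe: 3. Place at column 3.
Columns [5, 2, 4, 1, 3], r−c [-4, 0, -1, 3, 2], r+c [6, 4, 7, 5, 8] are all distinct, so no two queens attack.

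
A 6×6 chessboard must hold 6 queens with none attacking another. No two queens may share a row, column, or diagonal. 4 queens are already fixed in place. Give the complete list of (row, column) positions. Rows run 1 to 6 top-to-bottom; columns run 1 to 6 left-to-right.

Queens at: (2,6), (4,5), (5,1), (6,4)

(1,3) (2,6) (3,2) (4,5) (5,1) (6,4)

Row 1: attacked by (2,6)→{5,6}; (4,5)→{2,5}; (5,1)→{1,5}; (6,4)→{4}. Safe: 3. Place at column 3.
Row 3: attacked by (1,3)→{1,3,5}; (2,6)→{5,6}; (4,5)→{4,5,6}; (5,1)→{1,3}; (6,4)→{1,4}. Safe: 2. Place at column 2.
Columns [3, 6, 2, 5, 1, 4], r−c [-2, -4, 1, -1, 4, 2], r+c [4, 8, 5, 9, 6, 10] are all distinct, so no two queens attack.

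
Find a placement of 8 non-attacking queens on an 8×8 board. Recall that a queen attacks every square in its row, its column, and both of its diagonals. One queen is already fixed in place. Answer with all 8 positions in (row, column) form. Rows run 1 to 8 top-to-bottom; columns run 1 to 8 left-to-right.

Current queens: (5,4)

Row 1: attacked by (5,4)→{4,8}. Safe: 1, 2, 3, 5, 6, 7. Place at column 6.
Row 2: attacked by (1,6)→{5,6,7}; (5,4)→{1,4,7}. Safe: 2, 3, 8. Place at column 3.
Row 3: attacked by (1,6)→{4,6,8}; (2,3)→{2,3,4}; (5,4)→{2,4,6}. Safe: 1, 5, 7. Place at column 7.
Row 4: attacked by (1,6)→{3,6}; (2,3)→{1,3,5}; (3,7)→{6,7,8}; (5,4)→{3,4,5}. Safe: 2. Place at column 2.
Row 6: attacked by (1,6)→{1,6}; (2,3)→{3,7}; (3,7)→{4,7}; (4,2)→{2,4}; (5,4)→{3,4,5}. Safe: 8. Place at column 8.
Row 7: attacked by (1,6)→{6}; (2,3)→{3,8}; (3,7)→{3,7}; (4,2)→{2,5}; (5,4)→{2,4,6}; (6,8)→{7,8}. Safe: 1. Place at column 1.
Row 8: attacked by (1,6)→{6}; (2,3)→{3}; (3,7)→{2,7}; (4,2)→{2,6}; (5,4)→{1,4,7}; (6,8)→{6,8}; (7,1)→{1,2}. Safe: 5. Place at column 5.
Columns [6, 3, 7, 2, 4, 8, 1, 5], r−c [-5, -1, -4, 2, 1, -2, 6, 3], r+c [7, 5, 10, 6, 9, 14, 8, 13] are all distinct, so no two queens attack.

(1,6) (2,3) (3,7) (4,2) (5,4) (6,8) (7,1) (8,5)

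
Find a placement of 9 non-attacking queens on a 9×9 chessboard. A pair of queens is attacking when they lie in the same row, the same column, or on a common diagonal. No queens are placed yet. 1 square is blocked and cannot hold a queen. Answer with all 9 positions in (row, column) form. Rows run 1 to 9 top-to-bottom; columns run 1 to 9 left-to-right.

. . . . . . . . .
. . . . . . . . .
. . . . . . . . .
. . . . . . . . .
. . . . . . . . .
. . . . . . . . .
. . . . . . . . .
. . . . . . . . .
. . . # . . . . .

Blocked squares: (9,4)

(1,1) (2,6) (3,8) (4,3) (5,7) (6,4) (7,2) (8,9) (9,5)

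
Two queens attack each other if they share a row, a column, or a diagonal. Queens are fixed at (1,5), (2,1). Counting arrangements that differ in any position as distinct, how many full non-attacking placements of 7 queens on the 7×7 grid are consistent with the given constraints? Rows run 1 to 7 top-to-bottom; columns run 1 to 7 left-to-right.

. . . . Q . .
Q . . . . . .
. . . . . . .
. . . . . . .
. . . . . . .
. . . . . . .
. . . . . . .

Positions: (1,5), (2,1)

2

Branch on row 3: col 4 → 1; col 6 → 1.
Sum: 1 + 1 = 2.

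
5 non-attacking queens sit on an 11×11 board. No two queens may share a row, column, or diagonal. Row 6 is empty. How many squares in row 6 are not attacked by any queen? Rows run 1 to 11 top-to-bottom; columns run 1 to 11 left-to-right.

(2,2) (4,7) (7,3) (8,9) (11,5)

2

(2,2) attacks row 6 at column 2 and diagonals 6.
(4,7) attacks row 6 at column 7 and diagonals 5, 9.
(7,3) attacks row 6 at column 3 and diagonals 2, 4.
(8,9) attacks row 6 at column 9 and diagonals 7, 11.
(11,5) attacks row 6 at column 5 and diagonals 10.
Attacked columns: {2, 3, 4, 5, 6, 7, 9, 10, 11}. Safe: {1, 8}.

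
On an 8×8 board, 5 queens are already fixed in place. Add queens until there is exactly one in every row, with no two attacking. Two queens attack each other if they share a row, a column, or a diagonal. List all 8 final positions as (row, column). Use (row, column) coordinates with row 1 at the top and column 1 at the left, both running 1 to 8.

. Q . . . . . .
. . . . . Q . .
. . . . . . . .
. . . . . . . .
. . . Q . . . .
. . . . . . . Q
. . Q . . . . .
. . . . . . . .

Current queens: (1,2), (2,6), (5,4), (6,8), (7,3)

(1,2) (2,6) (3,1) (4,7) (5,4) (6,8) (7,3) (8,5)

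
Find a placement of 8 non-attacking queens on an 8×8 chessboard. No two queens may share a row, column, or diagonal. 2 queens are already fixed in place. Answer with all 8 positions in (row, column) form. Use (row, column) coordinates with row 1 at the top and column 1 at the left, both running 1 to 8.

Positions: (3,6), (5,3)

(1,2) (2,8) (3,6) (4,1) (5,3) (6,5) (7,7) (8,4)

Row 1: attacked by (3,6)→{4,6,8}; (5,3)→{3,7}. Safe: 1, 2, 5. Place at column 2.
Row 2: attacked by (1,2)→{1,2,3}; (3,6)→{5,6,7}; (5,3)→{3,6}. Safe: 4, 8. Place at column 8.
Row 4: attacked by (1,2)→{2,5}; (2,8)→{6,8}; (3,6)→{5,6,7}; (5,3)→{2,3,4}. Safe: 1. Place at column 1.
Row 6: attacked by (1,2)→{2,7}; (2,8)→{4,8}; (3,6)→{3,6}; (4,1)→{1,3}; (5,3)→{2,3,4}. Safe: 5. Place at column 5.
Row 7: attacked by (1,2)→{2,8}; (2,8)→{3,8}; (3,6)→{2,6}; (4,1)→{1,4}; (5,3)→{1,3,5}; (6,5)→{4,5,6}. Safe: 7. Place at column 7.
Row 8: attacked by (1,2)→{2}; (2,8)→{2,8}; (3,6)→{1,6}; (4,1)→{1,5}; (5,3)→{3,6}; (6,5)→{3,5,7}; (7,7)→{6,7,8}. Safe: 4. Place at column 4.
Columns [2, 8, 6, 1, 3, 5, 7, 4], r−c [-1, -6, -3, 3, 2, 1, 0, 4], r+c [3, 10, 9, 5, 8, 11, 14, 12] are all distinct, so no two queens attack.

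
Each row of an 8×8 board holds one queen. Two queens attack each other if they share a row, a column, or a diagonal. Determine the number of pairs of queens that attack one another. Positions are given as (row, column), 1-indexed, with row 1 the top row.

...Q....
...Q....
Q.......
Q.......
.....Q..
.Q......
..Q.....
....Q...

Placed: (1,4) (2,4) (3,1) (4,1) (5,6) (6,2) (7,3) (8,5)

5

Same column: (1,4)–(2,4) (column 4); (3,1)–(4,1) (column 1).
Same diagonal: (1,4)–(4,1) (|1−4| = |4−1| = 3); (4,1)–(8,5) (|4−8| = |1−5| = 4); (6,2)–(7,3) (|6−7| = |2−3| = 1).
Total attacking pairs: 5.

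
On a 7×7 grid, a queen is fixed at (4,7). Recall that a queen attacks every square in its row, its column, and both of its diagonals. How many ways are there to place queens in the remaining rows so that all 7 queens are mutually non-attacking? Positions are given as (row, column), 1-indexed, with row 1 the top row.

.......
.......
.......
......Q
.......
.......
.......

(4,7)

6

Branch on row 1: col 1 → 1; col 2 → 2; col 3 → 0; col 5 → 1; col 6 → 2.
Sum: 1 + 2 + 0 + 1 + 2 = 6.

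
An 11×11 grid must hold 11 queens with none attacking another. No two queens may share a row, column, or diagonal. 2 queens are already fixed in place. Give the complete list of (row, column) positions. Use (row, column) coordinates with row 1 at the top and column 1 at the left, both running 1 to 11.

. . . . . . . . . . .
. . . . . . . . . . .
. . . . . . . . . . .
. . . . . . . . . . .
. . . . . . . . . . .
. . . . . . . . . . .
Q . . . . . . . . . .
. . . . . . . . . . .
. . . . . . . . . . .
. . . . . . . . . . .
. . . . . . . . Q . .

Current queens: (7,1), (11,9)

(1,8) (2,4) (3,7) (4,3) (5,10) (6,6) (7,1) (8,5) (9,2) (10,11) (11,9)

Row 1: attacked by (7,1)→{1,7}; (11,9)→{9}. Safe: 2, 3, 4, 5, 6, 8, 10, 11. Place at column 8.
Row 2: attacked by (1,8)→{7,8,9}; (7,1)→{1,6}; (11,9)→{9}. Safe: 2, 3, 4, 5, 10, 11. Place at column 4.
Row 3: attacked by (1,8)→{6,8,10}; (2,4)→{3,4,5}; (7,1)→{1,5}; (11,9)→{1,9}. Safe: 2, 7, 11. Place at column 7.
Row 4: attacked by (1,8)→{5,8,11}; (2,4)→{2,4,6}; (3,7)→{6,7,8}; (7,1)→{1,4}; (11,9)→{2,9}. Safe: 3, 10. Place at column 3.
Row 5: attacked by (1,8)→{4,8}; (2,4)→{1,4,7}; (3,7)→{5,7,9}; (4,3)→{2,3,4}; (7,1)→{1,3}; (11,9)→{3,9}. Safe: 6, 10, 11. Place at column 10.
Row 6: attacked by (1,8)→{3,8}; (2,4)→{4,8}; (3,7)→{4,7,10}; (4,3)→{1,3,5}; (5,10)→{9,10,11}; (7,1)→{1,2}; (11,9)→{4,9}. Safe: 6. Place at column 6.
Row 8: attacked by (1,8)→{1,8}; (2,4)→{4,10}; (3,7)→{2,7}; (4,3)→{3,7}; (5,10)→{7,10}; (6,6)→{4,6,8}; (7,1)→{1,2}; (11,9)→{6,9}. Safe: 5, 11. Place at column 5.
Row 9: attacked by (1,8)→{8}; (2,4)→{4,11}; (3,7)→{1,7}; (4,3)→{3,8}; (5,10)→{6,10}; (6,6)→{3,6,9}; (7,1)→{1,3}; (8,5)→{4,5,6}; (11,9)→{7,9,11}. Safe: 2. Place at column 2.
Row 10: attacked by (1,8)→{8}; (2,4)→{4}; (3,7)→{7}; (4,3)→{3,9}; (5,10)→{5,10}; (6,6)→{2,6,10}; (7,1)→{1,4}; (8,5)→{3,5,7}; (9,2)→{1,2,3}; (11,9)→{8,9,10}. Safe: 11. Place at column 11.
Columns [8, 4, 7, 3, 10, 6, 1, 5, 2, 11, 9], r−c [-7, -2, -4, 1, -5, 0, 6, 3, 7, -1, 2], r+c [9, 6, 10, 7, 15, 12, 8, 13, 11, 21, 20] are all distinct, so no two queens attack.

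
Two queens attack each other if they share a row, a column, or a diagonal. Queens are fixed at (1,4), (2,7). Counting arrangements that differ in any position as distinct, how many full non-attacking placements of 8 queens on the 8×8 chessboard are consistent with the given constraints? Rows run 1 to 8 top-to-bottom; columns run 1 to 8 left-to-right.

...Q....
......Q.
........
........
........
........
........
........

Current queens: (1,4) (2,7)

4

Branch on row 3: col 1 → 1; col 3 → 1; col 5 → 2.
Sum: 1 + 1 + 2 = 4.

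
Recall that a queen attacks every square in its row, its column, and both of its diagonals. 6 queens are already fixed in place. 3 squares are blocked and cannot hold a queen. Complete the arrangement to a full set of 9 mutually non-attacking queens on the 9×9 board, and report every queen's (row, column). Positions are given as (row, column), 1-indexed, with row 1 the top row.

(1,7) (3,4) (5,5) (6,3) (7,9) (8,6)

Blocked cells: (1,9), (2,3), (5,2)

(1,7) (2,1) (3,4) (4,8) (5,5) (6,3) (7,9) (8,6) (9,2)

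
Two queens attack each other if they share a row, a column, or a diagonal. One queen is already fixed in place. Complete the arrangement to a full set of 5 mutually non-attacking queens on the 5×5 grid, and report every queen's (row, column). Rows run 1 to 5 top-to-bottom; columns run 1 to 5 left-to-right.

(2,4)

(1,1) (2,4) (3,2) (4,5) (5,3)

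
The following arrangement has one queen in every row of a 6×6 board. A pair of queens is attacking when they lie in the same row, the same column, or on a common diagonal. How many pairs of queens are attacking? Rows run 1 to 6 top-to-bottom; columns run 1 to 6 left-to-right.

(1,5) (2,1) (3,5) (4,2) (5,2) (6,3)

4

Same column: (1,5)–(3,5) (column 5); (4,2)–(5,2) (column 2).
Same diagonal: (1,5)–(4,2) (|1−4| = |5−2| = 3); (5,2)–(6,3) (|5−6| = |2−3| = 1).
Total attacking pairs: 4.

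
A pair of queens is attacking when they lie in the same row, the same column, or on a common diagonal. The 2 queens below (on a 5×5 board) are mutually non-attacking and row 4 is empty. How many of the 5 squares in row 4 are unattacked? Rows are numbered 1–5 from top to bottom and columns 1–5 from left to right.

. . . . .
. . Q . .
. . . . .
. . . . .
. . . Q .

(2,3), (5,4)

1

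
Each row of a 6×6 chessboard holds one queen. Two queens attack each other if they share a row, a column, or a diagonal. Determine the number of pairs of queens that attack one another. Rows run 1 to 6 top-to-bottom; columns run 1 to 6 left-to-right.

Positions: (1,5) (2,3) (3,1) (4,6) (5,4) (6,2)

0

All columns are distinct and no two queens satisfy |Δrow| = |Δcol|, so no pair attacks.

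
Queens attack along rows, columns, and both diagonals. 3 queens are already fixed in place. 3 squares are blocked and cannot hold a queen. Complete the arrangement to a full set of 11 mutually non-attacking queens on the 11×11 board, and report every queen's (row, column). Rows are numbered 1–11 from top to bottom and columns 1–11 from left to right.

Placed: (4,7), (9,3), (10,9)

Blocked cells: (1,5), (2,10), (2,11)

Row 1: attacked by (4,7)→{4,7,10}; (9,3)→{3,11}; (10,9)→{9}. Blocked: 5. Safe: 1, 2, 6, 8. Place at column 6.
Row 2: attacked by (1,6)→{5,6,7}; (4,7)→{5,7,9}; (9,3)→{3,10}; (10,9)→{1,9}. Blocked: 10,11. Safe: 2, 4, 8. Place at column 4.
Row 3: attacked by (1,6)→{4,6,8}; (2,4)→{3,4,5}; (4,7)→{6,7,8}; (9,3)→{3,9}; (10,9)→{2,9}. Safe: 1, 10, 11. Place at column 11.
Row 5: attacked by (1,6)→{2,6,10}; (2,4)→{1,4,7}; (3,11)→{9,11}; (4,7)→{6,7,8}; (9,3)→{3,7}; (10,9)→{4,9}. Safe: 5. Place at column 5.
Row 6: attacked by (1,6)→{1,6,11}; (2,4)→{4,8}; (3,11)→{8,11}; (4,7)→{5,7,9}; (5,5)→{4,5,6}; (9,3)→{3,6}; (10,9)→{5,9}. Safe: 2, 10. Place at column 10.
Row 7: attacked by (1,6)→{6}; (2,4)→{4,9}; (3,11)→{7,11}; (4,7)→{4,7,10}; (5,5)→{3,5,7}; (6,10)→{9,10,11}; (9,3)→{1,3,5}; (10,9)→{6,9}. Safe: 2, 8. Place at column 8.
Row 8: attacked by (1,6)→{6}; (2,4)→{4,10}; (3,11)→{6,11}; (4,7)→{3,7,11}; (5,5)→{2,5,8}; (6,10)→{8,10}; (7,8)→{7,8,9}; (9,3)→{2,3,4}; (10,9)→{7,9,11}. Safe: 1. Place at column 1.
Row 11: attacked by (1,6)→{6}; (2,4)→{4}; (3,11)→{3,11}; (4,7)→{7}; (5,5)→{5,11}; (6,10)→{5,10}; (7,8)→{4,8}; (8,1)→{1,4}; (9,3)→{1,3,5}; (10,9)→{8,9,10}. Safe: 2. Place at column 2.
Columns [6, 4, 11, 7, 5, 10, 8, 1, 3, 9, 2], r−c [-5, -2, -8, -3, 0, -4, -1, 7, 6, 1, 9], r+c [7, 6, 14, 11, 10, 16, 15, 9, 12, 19, 13] are all distinct, so no two queens attack.

(1,6) (2,4) (3,11) (4,7) (5,5) (6,10) (7,8) (8,1) (9,3) (10,9) (11,2)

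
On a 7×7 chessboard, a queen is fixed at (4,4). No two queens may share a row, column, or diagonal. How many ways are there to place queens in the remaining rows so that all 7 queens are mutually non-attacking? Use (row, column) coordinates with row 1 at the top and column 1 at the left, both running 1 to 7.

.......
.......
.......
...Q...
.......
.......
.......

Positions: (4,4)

8

Branch on row 1: col 2 → 2; col 3 → 2; col 5 → 2; col 6 → 2.
Sum: 2 + 2 + 2 + 2 = 8.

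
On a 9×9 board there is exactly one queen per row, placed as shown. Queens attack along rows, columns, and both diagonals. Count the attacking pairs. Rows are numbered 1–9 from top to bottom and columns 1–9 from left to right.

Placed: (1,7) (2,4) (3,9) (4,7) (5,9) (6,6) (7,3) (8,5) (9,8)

4

Same column: (1,7)–(4,7) (column 7); (3,9)–(5,9) (column 9).
Same diagonal: (1,7)–(3,9) (|1−3| = |7−9| = 2); (3,9)–(6,6) (|3−6| = |9−6| = 3).
Total attacking pairs: 4.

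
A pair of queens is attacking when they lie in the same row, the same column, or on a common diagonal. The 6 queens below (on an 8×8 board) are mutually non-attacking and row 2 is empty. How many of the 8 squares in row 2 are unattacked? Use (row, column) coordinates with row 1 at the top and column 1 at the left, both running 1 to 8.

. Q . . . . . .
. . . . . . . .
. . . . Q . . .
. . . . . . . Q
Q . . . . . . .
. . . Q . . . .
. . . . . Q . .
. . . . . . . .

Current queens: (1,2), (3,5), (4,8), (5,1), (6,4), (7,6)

(1,2) attacks row 2 at column 2 and diagonals 1, 3.
(3,5) attacks row 2 at column 5 and diagonals 4, 6.
(4,8) attacks row 2 at column 8 and diagonals 6.
(5,1) attacks row 2 at column 1 and diagonals 4.
(6,4) attacks row 2 at column 4 and diagonals 8.
(7,6) attacks row 2 at column 6 and diagonals 1.
Attacked columns: {1, 2, 3, 4, 5, 6, 8}. Safe: {7}.

1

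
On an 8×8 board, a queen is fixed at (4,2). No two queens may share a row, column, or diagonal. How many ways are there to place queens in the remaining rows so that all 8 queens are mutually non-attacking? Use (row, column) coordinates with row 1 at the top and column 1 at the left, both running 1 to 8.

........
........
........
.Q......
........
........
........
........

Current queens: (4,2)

Branch on row 1: col 1 → 0; col 3 → 2; col 4 → 2; col 6 → 3; col 7 → 1; col 8 → 0.
Sum: 0 + 2 + 2 + 3 + 1 + 0 = 8.

8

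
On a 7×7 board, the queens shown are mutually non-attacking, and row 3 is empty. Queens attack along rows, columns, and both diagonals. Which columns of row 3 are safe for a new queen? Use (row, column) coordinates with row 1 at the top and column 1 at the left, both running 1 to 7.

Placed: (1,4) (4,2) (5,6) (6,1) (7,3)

columns 5

(1,4) attacks row 3 at column 4 and diagonals 2, 6.
(4,2) attacks row 3 at column 2 and diagonals 1, 3.
(5,6) attacks row 3 at column 6 and diagonals 4.
(6,1) attacks row 3 at column 1 and diagonals 4.
(7,3) attacks row 3 at column 3 and diagonals 7.
Attacked columns: {1, 2, 3, 4, 6, 7}. Safe: {5}.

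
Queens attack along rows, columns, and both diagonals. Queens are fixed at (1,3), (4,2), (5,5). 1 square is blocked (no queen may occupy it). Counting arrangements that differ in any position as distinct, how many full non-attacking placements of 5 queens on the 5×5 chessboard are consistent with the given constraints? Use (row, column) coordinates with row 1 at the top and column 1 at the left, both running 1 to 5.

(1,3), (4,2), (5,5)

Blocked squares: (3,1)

Branch on row 2: col 1 → 1.
Sum: 1 = 1.

1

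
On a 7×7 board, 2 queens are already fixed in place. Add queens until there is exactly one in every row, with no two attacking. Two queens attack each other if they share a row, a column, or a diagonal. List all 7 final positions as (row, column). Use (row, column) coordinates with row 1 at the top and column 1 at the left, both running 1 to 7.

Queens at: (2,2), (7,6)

Row 1: attacked by (2,2)→{1,2,3}; (7,6)→{6}. Safe: 4, 5, 7. Place at column 4.
Row 3: attacked by (1,4)→{2,4,6}; (2,2)→{1,2,3}; (7,6)→{2,6}. Safe: 5, 7. Place at column 7.
Row 4: attacked by (1,4)→{1,4,7}; (2,2)→{2,4}; (3,7)→{6,7}; (7,6)→{3,6}. Safe: 5. Place at column 5.
Row 5: attacked by (1,4)→{4}; (2,2)→{2,5}; (3,7)→{5,7}; (4,5)→{4,5,6}; (7,6)→{4,6}. Safe: 1, 3. Place at column 3.
Row 6: attacked by (1,4)→{4}; (2,2)→{2,6}; (3,7)→{4,7}; (4,5)→{3,5,7}; (5,3)→{2,3,4}; (7,6)→{5,6,7}. Safe: 1. Place at column 1.
Columns [4, 2, 7, 5, 3, 1, 6], r−c [-3, 0, -4, -1, 2, 5, 1], r+c [5, 4, 10, 9, 8, 7, 13] are all distinct, so no two queens attack.

(1,4) (2,2) (3,7) (4,5) (5,3) (6,1) (7,6)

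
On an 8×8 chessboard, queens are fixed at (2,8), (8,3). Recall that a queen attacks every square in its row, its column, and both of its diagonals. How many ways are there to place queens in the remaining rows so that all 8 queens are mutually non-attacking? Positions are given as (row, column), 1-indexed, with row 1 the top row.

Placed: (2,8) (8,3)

Branch on row 1: col 1 → 0; col 2 → 0; col 4 → 1; col 5 → 1; col 6 → 1.
Sum: 0 + 0 + 1 + 1 + 1 = 3.

3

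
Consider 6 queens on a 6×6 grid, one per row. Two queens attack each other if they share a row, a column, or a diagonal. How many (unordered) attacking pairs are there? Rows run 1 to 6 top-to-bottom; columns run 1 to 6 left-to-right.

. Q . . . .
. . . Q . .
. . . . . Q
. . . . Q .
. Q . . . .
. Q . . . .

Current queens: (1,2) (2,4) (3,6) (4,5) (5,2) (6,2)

Same column: (1,2)–(5,2) (column 2); (1,2)–(6,2) (column 2); (5,2)–(6,2) (column 2).
Same diagonal: (1,2)–(4,5) (|1−4| = |2−5| = 3); (3,6)–(4,5) (|3−4| = |6−5| = 1).
Total attacking pairs: 5.

5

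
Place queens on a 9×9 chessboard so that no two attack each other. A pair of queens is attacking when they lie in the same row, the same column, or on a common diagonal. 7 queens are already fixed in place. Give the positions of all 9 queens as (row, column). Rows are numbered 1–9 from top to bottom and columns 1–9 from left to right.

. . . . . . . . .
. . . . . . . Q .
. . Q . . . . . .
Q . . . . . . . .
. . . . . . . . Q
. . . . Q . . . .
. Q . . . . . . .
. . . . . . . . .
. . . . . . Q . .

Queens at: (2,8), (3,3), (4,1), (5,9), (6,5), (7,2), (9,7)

(1,6) (2,8) (3,3) (4,1) (5,9) (6,5) (7,2) (8,4) (9,7)

Row 1: attacked by (2,8)→{7,8,9}; (3,3)→{1,3,5}; (4,1)→{1,4}; (5,9)→{5,9}; (6,5)→{5}; (7,2)→{2,8}; (9,7)→{7}. Safe: 6. Place at column 6.
Row 8: attacked by (1,6)→{6}; (2,8)→{2,8}; (3,3)→{3,8}; (4,1)→{1,5}; (5,9)→{6,9}; (6,5)→{3,5,7}; (7,2)→{1,2,3}; (9,7)→{6,7,8}. Safe: 4. Place at column 4.
Columns [6, 8, 3, 1, 9, 5, 2, 4, 7], r−c [-5, -6, 0, 3, -4, 1, 5, 4, 2], r+c [7, 10, 6, 5, 14, 11, 9, 12, 16] are all distinct, so no two queens attack.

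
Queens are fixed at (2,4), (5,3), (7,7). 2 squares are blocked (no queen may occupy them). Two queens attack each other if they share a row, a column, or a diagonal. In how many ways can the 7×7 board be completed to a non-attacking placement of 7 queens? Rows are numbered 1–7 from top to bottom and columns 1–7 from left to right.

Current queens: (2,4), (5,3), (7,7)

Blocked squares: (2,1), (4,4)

1

Branch on row 1: col 2 → 1; col 6 → 0.
Sum: 1 + 0 = 1.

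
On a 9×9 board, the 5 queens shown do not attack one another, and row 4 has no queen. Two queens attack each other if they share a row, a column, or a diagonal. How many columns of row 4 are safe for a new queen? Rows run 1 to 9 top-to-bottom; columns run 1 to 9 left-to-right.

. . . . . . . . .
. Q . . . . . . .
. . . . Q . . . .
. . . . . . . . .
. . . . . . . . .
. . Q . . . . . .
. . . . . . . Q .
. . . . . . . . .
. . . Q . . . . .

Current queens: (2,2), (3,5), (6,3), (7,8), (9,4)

(2,2) attacks row 4 at column 2 and diagonals 4.
(3,5) attacks row 4 at column 5 and diagonals 4, 6.
(6,3) attacks row 4 at column 3 and diagonals 1, 5.
(7,8) attacks row 4 at column 8 and diagonals 5.
(9,4) attacks row 4 at column 4 and diagonals 9.
Attacked columns: {1, 2, 3, 4, 5, 6, 8, 9}. Safe: {7}.

1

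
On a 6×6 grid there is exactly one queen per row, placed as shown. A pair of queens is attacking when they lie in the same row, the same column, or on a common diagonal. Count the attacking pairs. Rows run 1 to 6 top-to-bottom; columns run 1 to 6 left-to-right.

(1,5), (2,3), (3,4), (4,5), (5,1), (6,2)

Same column: (1,5)–(4,5) (column 5).
Same diagonal: (1,5)–(5,1) (|1−5| = |5−1| = 4); (2,3)–(3,4) (|2−3| = |3−4| = 1); (2,3)–(4,5) (|2−4| = |3−5| = 2); (3,4)–(4,5) (|3−4| = |4−5| = 1); (5,1)–(6,2) (|5−6| = |1−2| = 1).
Total attacking pairs: 6.

6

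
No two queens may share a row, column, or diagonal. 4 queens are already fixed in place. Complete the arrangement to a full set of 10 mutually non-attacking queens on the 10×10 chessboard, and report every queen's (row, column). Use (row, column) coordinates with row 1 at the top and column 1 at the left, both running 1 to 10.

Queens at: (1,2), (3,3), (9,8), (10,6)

Row 2: attacked by (1,2)→{1,2,3}; (3,3)→{2,3,4}; (9,8)→{1,8}; (10,6)→{6}. Safe: 5, 7, 9, 10. Place at column 9.
Row 4: attacked by (1,2)→{2,5}; (2,9)→{7,9}; (3,3)→{2,3,4}; (9,8)→{3,8}; (10,6)→{6}. Safe: 1, 10. Place at column 10.
Row 5: attacked by (1,2)→{2,6}; (2,9)→{6,9}; (3,3)→{1,3,5}; (4,10)→{9,10}; (9,8)→{4,8}; (10,6)→{1,6}. Safe: 7. Place at column 7.
Row 6: attacked by (1,2)→{2,7}; (2,9)→{5,9}; (3,3)→{3,6}; (4,10)→{8,10}; (5,7)→{6,7,8}; (9,8)→{5,8}; (10,6)→{2,6,10}. Safe: 1, 4. Place at column 4.
Row 7: attacked by (1,2)→{2,8}; (2,9)→{4,9}; (3,3)→{3,7}; (4,10)→{7,10}; (5,7)→{5,7,9}; (6,4)→{3,4,5}; (9,8)→{6,8,10}; (10,6)→{3,6,9}. Safe: 1. Place at column 1.
Row 8: attacked by (1,2)→{2,9}; (2,9)→{3,9}; (3,3)→{3,8}; (4,10)→{6,10}; (5,7)→{4,7,10}; (6,4)→{2,4,6}; (7,1)→{1,2}; (9,8)→{7,8,9}; (10,6)→{4,6,8}. Safe: 5. Place at column 5.
Columns [2, 9, 3, 10, 7, 4, 1, 5, 8, 6], r−c [-1, -7, 0, -6, -2, 2, 6, 3, 1, 4], r+c [3, 11, 6, 14, 12, 10, 8, 13, 17, 16] are all distinct, so no two queens attack.

(1,2) (2,9) (3,3) (4,10) (5,7) (6,4) (7,1) (8,5) (9,8) (10,6)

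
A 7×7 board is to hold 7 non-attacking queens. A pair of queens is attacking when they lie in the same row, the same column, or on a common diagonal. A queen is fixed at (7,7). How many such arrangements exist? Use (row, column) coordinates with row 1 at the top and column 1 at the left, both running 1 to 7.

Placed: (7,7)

4

Branch on row 1: col 2 → 1; col 3 → 1; col 4 → 1; col 5 → 1; col 6 → 0.
Sum: 1 + 1 + 1 + 1 + 0 = 4.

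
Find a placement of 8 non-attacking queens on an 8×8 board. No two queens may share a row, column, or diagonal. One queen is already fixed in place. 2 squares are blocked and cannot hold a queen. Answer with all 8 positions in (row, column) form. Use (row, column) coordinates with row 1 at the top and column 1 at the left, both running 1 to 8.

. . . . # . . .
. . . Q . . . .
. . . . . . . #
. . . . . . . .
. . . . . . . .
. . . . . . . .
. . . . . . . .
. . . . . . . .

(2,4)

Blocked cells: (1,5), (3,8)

(1,8) (2,4) (3,1) (4,3) (5,6) (6,2) (7,7) (8,5)

Row 1: attacked by (2,4)→{3,4,5}. Blocked: 5. Safe: 1, 2, 6, 7, 8. Place at column 8.
Row 3: attacked by (1,8)→{6,8}; (2,4)→{3,4,5}. Blocked: 8. Safe: 1, 2, 7. Place at column 1.
Row 4: attacked by (1,8)→{5,8}; (2,4)→{2,4,6}; (3,1)→{1,2}. Safe: 3, 7. Place at column 3.
Row 5: attacked by (1,8)→{4,8}; (2,4)→{1,4,7}; (3,1)→{1,3}; (4,3)→{2,3,4}. Safe: 5, 6. Place at column 6.
Row 6: attacked by (1,8)→{3,8}; (2,4)→{4,8}; (3,1)→{1,4}; (4,3)→{1,3,5}; (5,6)→{5,6,7}. Safe: 2. Place at column 2.
Row 7: attacked by (1,8)→{2,8}; (2,4)→{4}; (3,1)→{1,5}; (4,3)→{3,6}; (5,6)→{4,6,8}; (6,2)→{1,2,3}. Safe: 7. Place at column 7.
Row 8: attacked by (1,8)→{1,8}; (2,4)→{4}; (3,1)→{1,6}; (4,3)→{3,7}; (5,6)→{3,6}; (6,2)→{2,4}; (7,7)→{6,7,8}. Safe: 5. Place at column 5.
Columns [8, 4, 1, 3, 6, 2, 7, 5], r−c [-7, -2, 2, 1, -1, 4, 0, 3], r+c [9, 6, 4, 7, 11, 8, 14, 13] are all distinct, so no two queens attack.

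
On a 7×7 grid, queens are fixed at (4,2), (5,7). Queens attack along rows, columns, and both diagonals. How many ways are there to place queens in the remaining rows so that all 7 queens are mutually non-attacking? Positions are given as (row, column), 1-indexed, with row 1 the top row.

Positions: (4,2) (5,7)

1

Branch on row 1: col 1 → 1; col 4 → 0; col 6 → 0.
Sum: 1 + 0 + 0 = 1.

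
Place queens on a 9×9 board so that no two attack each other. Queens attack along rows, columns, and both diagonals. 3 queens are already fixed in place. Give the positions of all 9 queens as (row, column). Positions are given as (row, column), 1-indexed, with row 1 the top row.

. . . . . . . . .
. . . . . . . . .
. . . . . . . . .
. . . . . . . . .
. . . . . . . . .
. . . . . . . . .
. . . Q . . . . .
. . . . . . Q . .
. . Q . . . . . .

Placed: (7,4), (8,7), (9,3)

Row 1: attacked by (7,4)→{4}; (8,7)→{7}; (9,3)→{3}. Safe: 1, 2, 5, 6, 8, 9. Place at column 2.
Row 2: attacked by (1,2)→{1,2,3}; (7,4)→{4,9}; (8,7)→{1,7}; (9,3)→{3}. Safe: 5, 6, 8. Place at column 6.
Row 3: attacked by (1,2)→{2,4}; (2,6)→{5,6,7}; (7,4)→{4,8}; (8,7)→{2,7}; (9,3)→{3,9}. Safe: 1. Place at column 1.
Row 4: attacked by (1,2)→{2,5}; (2,6)→{4,6,8}; (3,1)→{1,2}; (7,4)→{1,4,7}; (8,7)→{3,7}; (9,3)→{3,8}. Safe: 9. Place at column 9.
Row 5: attacked by (1,2)→{2,6}; (2,6)→{3,6,9}; (3,1)→{1,3}; (4,9)→{8,9}; (7,4)→{2,4,6}; (8,7)→{4,7}; (9,3)→{3,7}. Safe: 5. Place at column 5.
Row 6: attacked by (1,2)→{2,7}; (2,6)→{2,6}; (3,1)→{1,4}; (4,9)→{7,9}; (5,5)→{4,5,6}; (7,4)→{3,4,5}; (8,7)→{5,7,9}; (9,3)→{3,6}. Safe: 8. Place at column 8.
Columns [2, 6, 1, 9, 5, 8, 4, 7, 3], r−c [-1, -4, 2, -5, 0, -2, 3, 1, 6], r+c [3, 8, 4, 13, 10, 14, 11, 15, 12] are all distinct, so no two queens attack.

(1,2) (2,6) (3,1) (4,9) (5,5) (6,8) (7,4) (8,7) (9,3)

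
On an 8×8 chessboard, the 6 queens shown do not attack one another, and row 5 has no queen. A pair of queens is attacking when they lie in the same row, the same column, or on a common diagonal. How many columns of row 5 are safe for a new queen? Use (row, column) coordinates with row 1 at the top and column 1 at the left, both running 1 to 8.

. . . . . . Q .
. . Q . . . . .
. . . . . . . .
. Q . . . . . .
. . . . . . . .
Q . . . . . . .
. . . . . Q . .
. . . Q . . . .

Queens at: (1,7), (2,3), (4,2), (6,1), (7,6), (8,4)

(1,7) attacks row 5 at column 7 and diagonals 3.
(2,3) attacks row 5 at column 3 and diagonals 6.
(4,2) attacks row 5 at column 2 and diagonals 1, 3.
(6,1) attacks row 5 at column 1 and diagonals 2.
(7,6) attacks row 5 at column 6 and diagonals 4, 8.
(8,4) attacks row 5 at column 4 and diagonals 1, 7.
Attacked columns: {1, 2, 3, 4, 6, 7, 8}. Safe: {5}.

1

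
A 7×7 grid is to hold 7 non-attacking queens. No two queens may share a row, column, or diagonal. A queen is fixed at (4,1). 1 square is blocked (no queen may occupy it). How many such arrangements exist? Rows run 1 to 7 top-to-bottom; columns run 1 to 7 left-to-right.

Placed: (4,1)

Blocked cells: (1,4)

6

Branch on row 1: col 2 → 2; col 3 → 1; col 5 → 0; col 6 → 2; col 7 → 1.
Sum: 2 + 1 + 0 + 2 + 1 = 6.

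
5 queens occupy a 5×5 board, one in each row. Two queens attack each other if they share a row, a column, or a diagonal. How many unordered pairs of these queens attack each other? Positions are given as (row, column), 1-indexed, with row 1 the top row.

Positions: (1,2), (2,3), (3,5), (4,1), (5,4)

2

Same diagonal: (1,2)–(2,3) (|1−2| = |2−3| = 1); (2,3)–(4,1) (|2−4| = |3−1| = 2).
Total attacking pairs: 2.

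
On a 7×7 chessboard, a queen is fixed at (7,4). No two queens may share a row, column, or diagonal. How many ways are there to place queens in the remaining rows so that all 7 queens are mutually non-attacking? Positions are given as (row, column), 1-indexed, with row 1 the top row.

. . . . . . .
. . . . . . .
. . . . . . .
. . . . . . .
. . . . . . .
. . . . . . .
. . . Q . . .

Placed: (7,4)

6

Branch on row 1: col 1 → 1; col 2 → 1; col 3 → 1; col 5 → 1; col 6 → 1; col 7 → 1.
Sum: 1 + 1 + 1 + 1 + 1 + 1 = 6.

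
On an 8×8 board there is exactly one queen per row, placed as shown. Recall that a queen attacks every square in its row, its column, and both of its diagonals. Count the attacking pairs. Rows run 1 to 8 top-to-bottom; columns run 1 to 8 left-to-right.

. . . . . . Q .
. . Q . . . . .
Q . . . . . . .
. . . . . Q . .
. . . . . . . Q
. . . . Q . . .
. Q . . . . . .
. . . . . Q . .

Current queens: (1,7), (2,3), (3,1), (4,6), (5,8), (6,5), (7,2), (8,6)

Same column: (4,6)–(8,6) (column 6).
Same diagonal: (3,1)–(8,6) (|3−8| = |1−6| = 5).
Total attacking pairs: 2.

2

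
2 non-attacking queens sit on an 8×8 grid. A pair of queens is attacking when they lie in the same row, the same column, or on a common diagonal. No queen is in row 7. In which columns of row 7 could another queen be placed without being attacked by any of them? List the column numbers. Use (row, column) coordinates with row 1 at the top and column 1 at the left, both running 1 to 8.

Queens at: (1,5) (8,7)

columns 1, 2, 3, 4

(1,5) attacks row 7 at column 5.
(8,7) attacks row 7 at column 7 and diagonals 6, 8.
Attacked columns: {5, 6, 7, 8}. Safe: {1, 2, 3, 4}.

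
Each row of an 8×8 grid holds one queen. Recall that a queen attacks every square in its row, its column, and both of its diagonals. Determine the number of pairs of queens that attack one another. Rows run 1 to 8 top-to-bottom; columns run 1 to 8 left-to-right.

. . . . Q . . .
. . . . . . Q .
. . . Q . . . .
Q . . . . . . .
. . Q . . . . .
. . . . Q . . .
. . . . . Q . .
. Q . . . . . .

Same column: (1,5)–(6,5) (column 5).
Same diagonal: (6,5)–(7,6) (|6−7| = |5−6| = 1).
Total attacking pairs: 2.

2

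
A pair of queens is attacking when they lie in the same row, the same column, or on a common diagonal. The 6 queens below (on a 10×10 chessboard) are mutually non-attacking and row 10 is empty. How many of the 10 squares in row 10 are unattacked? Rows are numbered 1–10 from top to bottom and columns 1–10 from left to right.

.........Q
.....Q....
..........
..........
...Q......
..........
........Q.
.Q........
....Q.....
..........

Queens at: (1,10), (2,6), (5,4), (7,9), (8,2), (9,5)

3

(1,10) attacks row 10 at column 10 and diagonals 1.
(2,6) attacks row 10 at column 6.
(5,4) attacks row 10 at column 4 and diagonals 9.
(7,9) attacks row 10 at column 9 and diagonals 6.
(8,2) attacks row 10 at column 2 and diagonals 4.
(9,5) attacks row 10 at column 5 and diagonals 4, 6.
Attacked columns: {1, 2, 4, 5, 6, 9, 10}. Safe: {3, 7, 8}.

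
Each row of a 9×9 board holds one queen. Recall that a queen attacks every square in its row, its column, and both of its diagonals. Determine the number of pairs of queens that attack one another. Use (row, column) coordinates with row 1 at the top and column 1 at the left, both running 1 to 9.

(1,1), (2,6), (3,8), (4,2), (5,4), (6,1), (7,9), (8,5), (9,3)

1

Same column: (1,1)–(6,1) (column 1).
Total attacking pairs: 1.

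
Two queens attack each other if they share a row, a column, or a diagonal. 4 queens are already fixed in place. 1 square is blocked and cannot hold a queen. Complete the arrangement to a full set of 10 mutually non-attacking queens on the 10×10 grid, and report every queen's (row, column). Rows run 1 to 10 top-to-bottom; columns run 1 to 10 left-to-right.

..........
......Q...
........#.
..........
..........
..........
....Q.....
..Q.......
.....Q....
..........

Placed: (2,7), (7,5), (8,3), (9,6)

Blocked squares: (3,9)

(1,2) (2,7) (3,10) (4,4) (5,1) (6,8) (7,5) (8,3) (9,6) (10,9)

Row 1: attacked by (2,7)→{6,7,8}; (7,5)→{5}; (8,3)→{3,10}; (9,6)→{6}. Safe: 1, 2, 4, 9. Place at column 2.
Row 3: attacked by (1,2)→{2,4}; (2,7)→{6,7,8}; (7,5)→{1,5,9}; (8,3)→{3,8}; (9,6)→{6}. Blocked: 9. Safe: 10. Place at column 10.
Row 4: attacked by (1,2)→{2,5}; (2,7)→{5,7,9}; (3,10)→{9,10}; (7,5)→{2,5,8}; (8,3)→{3,7}; (9,6)→{1,6}. Safe: 4. Place at column 4.
Row 5: attacked by (1,2)→{2,6}; (2,7)→{4,7,10}; (3,10)→{8,10}; (4,4)→{3,4,5}; (7,5)→{3,5,7}; (8,3)→{3,6}; (9,6)→{2,6,10}. Safe: 1, 9. Place at column 1.
Row 6: attacked by (1,2)→{2,7}; (2,7)→{3,7}; (3,10)→{7,10}; (4,4)→{2,4,6}; (5,1)→{1,2}; (7,5)→{4,5,6}; (8,3)→{1,3,5}; (9,6)→{3,6,9}. Safe: 8. Place at column 8.
Row 10: attacked by (1,2)→{2}; (2,7)→{7}; (3,10)→{3,10}; (4,4)→{4,10}; (5,1)→{1,6}; (6,8)→{4,8}; (7,5)→{2,5,8}; (8,3)→{1,3,5}; (9,6)→{5,6,7}. Safe: 9. Place at column 9.
Columns [2, 7, 10, 4, 1, 8, 5, 3, 6, 9], r−c [-1, -5, -7, 0, 4, -2, 2, 5, 3, 1], r+c [3, 9, 13, 8, 6, 14, 12, 11, 15, 19] are all distinct, so no two queens attack.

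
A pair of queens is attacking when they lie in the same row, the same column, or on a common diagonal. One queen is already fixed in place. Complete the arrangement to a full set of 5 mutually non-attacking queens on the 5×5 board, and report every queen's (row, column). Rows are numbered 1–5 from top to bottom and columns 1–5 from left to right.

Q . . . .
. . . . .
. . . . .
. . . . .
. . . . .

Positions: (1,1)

Row 2: attacked by (1,1)→{1,2}. Safe: 3, 4, 5. Place at column 3.
Row 3: attacked by (1,1)→{1,3}; (2,3)→{2,3,4}. Safe: 5. Place at column 5.
Row 4: attacked by (1,1)→{1,4}; (2,3)→{1,3,5}; (3,5)→{4,5}. Safe: 2. Place at column 2.
Row 5: attacked by (1,1)→{1,5}; (2,3)→{3}; (3,5)→{3,5}; (4,2)→{1,2,3}. Safe: 4. Place at column 4.
Columns [1, 3, 5, 2, 4], r−c [0, -1, -2, 2, 1], r+c [2, 5, 8, 6, 9] are all distinct, so no two queens attack.

(1,1) (2,3) (3,5) (4,2) (5,4)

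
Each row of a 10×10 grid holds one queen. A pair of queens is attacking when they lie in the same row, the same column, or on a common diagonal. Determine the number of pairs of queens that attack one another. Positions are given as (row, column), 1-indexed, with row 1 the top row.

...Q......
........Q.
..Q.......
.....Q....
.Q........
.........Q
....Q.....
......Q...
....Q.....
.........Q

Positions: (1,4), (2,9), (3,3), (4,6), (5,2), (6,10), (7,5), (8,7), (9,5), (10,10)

3

Same column: (6,10)–(10,10) (column 10); (7,5)–(9,5) (column 5).
Same diagonal: (3,3)–(10,10) (|3−10| = |3−10| = 7).
Total attacking pairs: 3.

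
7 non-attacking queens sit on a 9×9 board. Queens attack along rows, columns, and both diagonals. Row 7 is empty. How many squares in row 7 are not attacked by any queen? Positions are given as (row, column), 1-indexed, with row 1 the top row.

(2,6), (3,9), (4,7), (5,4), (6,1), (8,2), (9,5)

(2,6) attacks row 7 at column 6 and diagonals 1.
(3,9) attacks row 7 at column 9 and diagonals 5.
(4,7) attacks row 7 at column 7 and diagonals 4.
(5,4) attacks row 7 at column 4 and diagonals 2, 6.
(6,1) attacks row 7 at column 1 and diagonals 2.
(8,2) attacks row 7 at column 2 and diagonals 1, 3.
(9,5) attacks row 7 at column 5 and diagonals 3, 7.
Attacked columns: {1, 2, 3, 4, 5, 6, 7, 9}. Safe: {8}.

1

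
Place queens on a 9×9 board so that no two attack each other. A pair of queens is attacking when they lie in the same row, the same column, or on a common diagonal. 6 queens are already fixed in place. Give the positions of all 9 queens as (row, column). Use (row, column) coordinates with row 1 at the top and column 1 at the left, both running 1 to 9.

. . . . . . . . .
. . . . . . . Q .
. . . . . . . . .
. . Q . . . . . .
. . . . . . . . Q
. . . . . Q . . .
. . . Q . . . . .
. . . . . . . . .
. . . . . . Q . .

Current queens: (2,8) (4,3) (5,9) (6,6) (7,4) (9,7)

(1,2) (2,8) (3,5) (4,3) (5,9) (6,6) (7,4) (8,1) (9,7)

Row 1: attacked by (2,8)→{7,8,9}; (4,3)→{3,6}; (5,9)→{5,9}; (6,6)→{1,6}; (7,4)→{4}; (9,7)→{7}. Safe: 2. Place at column 2.
Row 3: attacked by (1,2)→{2,4}; (2,8)→{7,8,9}; (4,3)→{2,3,4}; (5,9)→{7,9}; (6,6)→{3,6,9}; (7,4)→{4,8}; (9,7)→{1,7}. Safe: 5. Place at column 5.
Row 8: attacked by (1,2)→{2,9}; (2,8)→{2,8}; (3,5)→{5}; (4,3)→{3,7}; (5,9)→{6,9}; (6,6)→{4,6,8}; (7,4)→{3,4,5}; (9,7)→{6,7,8}. Safe: 1. Place at column 1.
Columns [2, 8, 5, 3, 9, 6, 4, 1, 7], r−c [-1, -6, -2, 1, -4, 0, 3, 7, 2], r+c [3, 10, 8, 7, 14, 12, 11, 9, 16] are all distinct, so no two queens attack.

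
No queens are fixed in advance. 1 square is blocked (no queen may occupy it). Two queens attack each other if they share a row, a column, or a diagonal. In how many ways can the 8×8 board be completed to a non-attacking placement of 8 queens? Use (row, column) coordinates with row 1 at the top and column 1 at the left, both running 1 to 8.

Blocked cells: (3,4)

80

Branch on row 1: col 1 → 3; col 2 → 8; col 3 → 13; col 4 → 18; col 5 → 12; col 6 → 16; col 7 → 7; col 8 → 3.
Sum: 3 + 8 + 13 + 18 + 12 + 16 + 7 + 3 = 80.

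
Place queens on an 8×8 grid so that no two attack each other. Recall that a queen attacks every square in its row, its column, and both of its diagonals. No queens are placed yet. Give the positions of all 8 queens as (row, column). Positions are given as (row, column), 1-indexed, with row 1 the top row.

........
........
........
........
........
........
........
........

Row 1: Safe: 1, 2, 3, 4, 5, 6, 7, 8. Place at column 3.
Row 2: attacked by (1,3)→{2,3,4}. Safe: 1, 5, 6, 7, 8. Place at column 1.
Row 3: attacked by (1,3)→{1,3,5}; (2,1)→{1,2}. Safe: 4, 6, 7, 8. Place at column 7.
Row 4: attacked by (1,3)→{3,6}; (2,1)→{1,3}; (3,7)→{6,7,8}. Safe: 2, 4, 5. Place at column 5.
Row 5: attacked by (1,3)→{3,7}; (2,1)→{1,4}; (3,7)→{5,7}; (4,5)→{4,5,6}. Safe: 2, 8. Place at column 8.
Row 6: attacked by (1,3)→{3,8}; (2,1)→{1,5}; (3,7)→{4,7}; (4,5)→{3,5,7}; (5,8)→{7,8}. Safe: 2, 6. Place at column 2.
Row 7: attacked by (1,3)→{3}; (2,1)→{1,6}; (3,7)→{3,7}; (4,5)→{2,5,8}; (5,8)→{6,8}; (6,2)→{1,2,3}. Safe: 4. Place at column 4.
Row 8: attacked by (1,3)→{3}; (2,1)→{1,7}; (3,7)→{2,7}; (4,5)→{1,5}; (5,8)→{5,8}; (6,2)→{2,4}; (7,4)→{3,4,5}. Safe: 6. Place at column 6.
Columns [3, 1, 7, 5, 8, 2, 4, 6], r−c [-2, 1, -4, -1, -3, 4, 3, 2], r+c [4, 3, 10, 9, 13, 8, 11, 14] are all distinct, so no two queens attack.

(1,3) (2,1) (3,7) (4,5) (5,8) (6,2) (7,4) (8,6)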